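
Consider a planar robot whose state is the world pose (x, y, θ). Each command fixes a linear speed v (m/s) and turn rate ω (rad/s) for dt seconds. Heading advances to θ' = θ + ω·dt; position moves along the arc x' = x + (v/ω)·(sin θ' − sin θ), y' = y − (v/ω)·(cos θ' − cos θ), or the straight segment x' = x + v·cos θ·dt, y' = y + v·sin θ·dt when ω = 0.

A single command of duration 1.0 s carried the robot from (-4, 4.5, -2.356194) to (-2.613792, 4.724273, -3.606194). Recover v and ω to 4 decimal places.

Δθ = -3.606194 − -2.356194 = -1.250000
ω = Δθ/dt = -1.250000/1.0 = -1.2500
R = Δx/(sin θ' − sin θ) = 1.2000
v = R·ω = 1.2000·-1.2500 = -1.5000

v = -1.5000, ω = -1.2500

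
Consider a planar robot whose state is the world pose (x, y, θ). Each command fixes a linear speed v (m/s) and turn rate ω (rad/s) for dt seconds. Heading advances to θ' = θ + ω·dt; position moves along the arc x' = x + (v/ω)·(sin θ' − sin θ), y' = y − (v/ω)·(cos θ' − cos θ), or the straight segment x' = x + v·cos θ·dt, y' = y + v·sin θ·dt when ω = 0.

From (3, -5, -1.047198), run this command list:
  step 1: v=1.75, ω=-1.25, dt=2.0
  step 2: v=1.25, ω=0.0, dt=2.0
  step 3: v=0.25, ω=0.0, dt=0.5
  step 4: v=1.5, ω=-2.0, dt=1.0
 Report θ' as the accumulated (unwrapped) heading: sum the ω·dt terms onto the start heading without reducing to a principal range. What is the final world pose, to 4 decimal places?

step 1: θ'=-3.5472 (R=-1.4000) → pose (1.2352, -6.9864, -3.5472)
step 2: θ'=-3.5472 (straight) → pose (-1.0620, -6.0000, -3.5472)
step 3: θ'=-3.5472 (straight) → pose (-1.1769, -5.9506, -3.5472)
step 4: θ'=-5.5472 (R=-0.7500) → pose (-1.3844, -4.7056, -5.5472)

(-1.3844, -4.7056, -5.5472)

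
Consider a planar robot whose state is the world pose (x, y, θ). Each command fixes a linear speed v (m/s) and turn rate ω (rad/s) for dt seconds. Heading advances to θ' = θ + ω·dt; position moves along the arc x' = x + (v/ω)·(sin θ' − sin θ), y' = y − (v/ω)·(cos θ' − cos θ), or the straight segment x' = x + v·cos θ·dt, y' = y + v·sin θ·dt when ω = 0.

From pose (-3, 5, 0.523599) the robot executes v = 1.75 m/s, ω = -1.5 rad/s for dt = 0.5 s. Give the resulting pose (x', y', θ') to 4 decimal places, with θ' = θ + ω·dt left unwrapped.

(-2.1548, 5.1265, -0.2264)

θ' = 0.5236 + -1.5·0.5 = -0.2264
R = v/ω = 1.75/-1.5 = -1.1667
x' = -3 + -1.1667·(sin -0.2264 − sin 0.5236) = -2.1548
y' = 5 − -1.1667·(cos -0.2264 − cos 0.5236) = 5.1265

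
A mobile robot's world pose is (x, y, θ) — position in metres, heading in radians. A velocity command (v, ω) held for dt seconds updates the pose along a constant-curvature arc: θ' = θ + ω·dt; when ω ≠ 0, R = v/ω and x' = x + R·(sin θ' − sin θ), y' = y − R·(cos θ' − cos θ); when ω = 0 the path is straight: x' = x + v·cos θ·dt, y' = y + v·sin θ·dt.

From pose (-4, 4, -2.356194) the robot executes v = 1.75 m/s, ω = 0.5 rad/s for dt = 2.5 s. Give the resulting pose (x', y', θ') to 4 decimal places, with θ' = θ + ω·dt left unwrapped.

(-4.6541, -0.0431, -1.1062)

θ' = -2.3562 + 0.5·2.5 = -1.1062
R = v/ω = 1.75/0.5 = 3.5000
x' = -4 + 3.5000·(sin -1.1062 − sin -2.3562) = -4.6541
y' = 4 − 3.5000·(cos -1.1062 − cos -2.3562) = -0.0431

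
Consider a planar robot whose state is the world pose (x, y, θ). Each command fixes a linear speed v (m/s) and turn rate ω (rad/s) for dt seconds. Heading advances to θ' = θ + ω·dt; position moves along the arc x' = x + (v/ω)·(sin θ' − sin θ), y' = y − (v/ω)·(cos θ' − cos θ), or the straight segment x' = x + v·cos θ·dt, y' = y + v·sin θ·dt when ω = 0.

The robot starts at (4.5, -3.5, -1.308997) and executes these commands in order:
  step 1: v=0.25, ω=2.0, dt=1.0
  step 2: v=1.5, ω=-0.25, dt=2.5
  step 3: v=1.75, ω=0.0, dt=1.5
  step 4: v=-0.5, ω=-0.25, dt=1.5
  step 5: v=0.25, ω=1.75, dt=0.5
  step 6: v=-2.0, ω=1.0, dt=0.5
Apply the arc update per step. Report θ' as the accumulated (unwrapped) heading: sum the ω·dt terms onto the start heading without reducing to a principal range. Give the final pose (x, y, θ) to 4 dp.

step 1: θ'=0.6910 (R=0.1250) → pose (4.7004, -3.5640, 0.6910)
step 2: θ'=0.0660 (R=-6.0000) → pose (8.1285, -2.2007, 0.0660)
step 3: θ'=0.0660 (straight) → pose (10.7478, -2.0275, 0.0660)
step 4: θ'=-0.3090 (R=2.0000) → pose (10.0077, -1.9372, -0.3090)
step 5: θ'=0.5660 (R=0.1429) → pose (10.1278, -1.9217, 0.5660)
step 6: θ'=1.0660 (R=-2.0000) → pose (9.4497, -2.6425, 1.0660)

(9.4497, -2.6425, 1.0660)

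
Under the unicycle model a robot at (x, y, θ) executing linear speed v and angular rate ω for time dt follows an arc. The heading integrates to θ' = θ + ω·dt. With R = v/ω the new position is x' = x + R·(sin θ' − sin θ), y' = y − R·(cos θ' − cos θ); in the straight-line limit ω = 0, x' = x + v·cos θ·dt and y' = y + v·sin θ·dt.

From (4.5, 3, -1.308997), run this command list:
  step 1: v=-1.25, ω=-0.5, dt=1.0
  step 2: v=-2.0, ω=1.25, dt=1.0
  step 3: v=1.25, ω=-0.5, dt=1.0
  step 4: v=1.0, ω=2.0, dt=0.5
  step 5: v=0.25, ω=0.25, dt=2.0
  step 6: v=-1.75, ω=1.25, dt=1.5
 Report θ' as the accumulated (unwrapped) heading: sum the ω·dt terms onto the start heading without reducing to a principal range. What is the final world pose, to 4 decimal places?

(5.0939, 2.7001, 2.3160)

step 1: θ'=-1.8090 (R=2.5000) → pose (4.4854, 4.2369, -1.8090)
step 2: θ'=-0.5590 (R=-1.6000) → pose (3.7791, 5.9709, -0.5590)
step 3: θ'=-1.0590 (R=-2.5000) → pose (4.6329, 5.0758, -1.0590)
step 4: θ'=-0.0590 (R=0.5000) → pose (5.0394, 4.8216, -0.0590)
step 5: θ'=0.4410 (R=1.0000) → pose (5.5252, 4.9155, 0.4410)
step 6: θ'=2.3160 (R=-1.4000) → pose (5.0939, 2.7001, 2.3160)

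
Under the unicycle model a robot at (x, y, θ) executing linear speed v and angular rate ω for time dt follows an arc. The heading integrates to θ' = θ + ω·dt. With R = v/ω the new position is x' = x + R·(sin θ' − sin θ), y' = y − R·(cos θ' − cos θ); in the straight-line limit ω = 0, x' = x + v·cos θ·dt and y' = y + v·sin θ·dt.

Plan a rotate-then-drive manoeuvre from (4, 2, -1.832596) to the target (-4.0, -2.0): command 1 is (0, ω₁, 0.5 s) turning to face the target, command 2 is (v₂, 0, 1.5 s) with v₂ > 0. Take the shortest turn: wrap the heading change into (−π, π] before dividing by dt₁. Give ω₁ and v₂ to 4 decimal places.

heading to target = atan2(-2−2, -4−4) = -2.6779
Δθ = wrap(-2.6779 − -1.8326) = -0.8453; ω₁ = Δθ/dt₁ = -1.6907
distance = √((-4−4)² + (-2−2)²) = 8.9443; v₂ = distance/dt₂ = 5.9628

ω₁ = -1.6907, v₂ = 5.9628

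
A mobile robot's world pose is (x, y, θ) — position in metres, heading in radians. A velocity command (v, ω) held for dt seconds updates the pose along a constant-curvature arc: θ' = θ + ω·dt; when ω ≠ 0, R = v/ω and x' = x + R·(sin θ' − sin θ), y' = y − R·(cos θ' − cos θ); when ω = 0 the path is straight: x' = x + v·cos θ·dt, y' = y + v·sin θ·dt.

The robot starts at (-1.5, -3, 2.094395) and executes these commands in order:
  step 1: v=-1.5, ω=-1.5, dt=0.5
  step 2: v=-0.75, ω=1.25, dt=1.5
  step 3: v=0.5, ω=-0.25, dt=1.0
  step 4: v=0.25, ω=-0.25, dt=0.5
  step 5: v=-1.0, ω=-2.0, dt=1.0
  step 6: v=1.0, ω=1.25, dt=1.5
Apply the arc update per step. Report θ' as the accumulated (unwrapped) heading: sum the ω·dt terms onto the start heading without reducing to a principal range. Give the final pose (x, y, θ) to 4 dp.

(-1.4227, -3.9538, 2.7194)

step 1: θ'=1.3444 (R=1.0000) → pose (-1.3915, -3.7245, 1.3444)
step 2: θ'=3.2194 (R=-0.6000) → pose (-0.7602, -4.4573, 3.2194)
step 3: θ'=2.9694 (R=-2.0000) → pose (-1.2584, -4.4338, 2.9694)
step 4: θ'=2.8444 (R=-1.0000) → pose (-1.3799, -4.4048, 2.8444)
step 5: θ'=0.8444 (R=0.5000) → pose (-1.1525, -5.2149, 0.8444)
step 6: θ'=2.7194 (R=0.8000) → pose (-1.4227, -3.9538, 2.7194)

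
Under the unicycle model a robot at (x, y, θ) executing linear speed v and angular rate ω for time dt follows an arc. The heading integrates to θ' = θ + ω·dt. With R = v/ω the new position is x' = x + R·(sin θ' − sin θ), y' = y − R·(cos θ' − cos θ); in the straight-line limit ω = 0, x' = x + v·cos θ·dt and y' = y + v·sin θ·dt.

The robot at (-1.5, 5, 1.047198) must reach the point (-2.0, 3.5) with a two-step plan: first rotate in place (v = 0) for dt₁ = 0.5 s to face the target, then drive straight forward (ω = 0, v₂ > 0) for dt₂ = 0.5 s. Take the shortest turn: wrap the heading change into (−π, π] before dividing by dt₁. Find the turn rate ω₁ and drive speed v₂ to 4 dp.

ω₁ = -5.8795, v₂ = 3.1623

heading to target = atan2(3.5−5, -2−-1.5) = -1.8925
Δθ = wrap(-1.8925 − 1.0472) = -2.9397; ω₁ = Δθ/dt₁ = -5.8795
distance = √((-2−-1.5)² + (3.5−5)²) = 1.5811; v₂ = distance/dt₂ = 3.1623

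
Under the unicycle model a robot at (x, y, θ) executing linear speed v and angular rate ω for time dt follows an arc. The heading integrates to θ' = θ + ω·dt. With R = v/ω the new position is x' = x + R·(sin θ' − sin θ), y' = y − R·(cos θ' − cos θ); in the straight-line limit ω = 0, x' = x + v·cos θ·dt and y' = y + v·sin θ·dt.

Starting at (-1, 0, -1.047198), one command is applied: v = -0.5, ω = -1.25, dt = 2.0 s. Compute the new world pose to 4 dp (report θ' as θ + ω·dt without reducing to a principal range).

(-0.4958, 0.5675, -3.5472)

θ' = -1.0472 + -1.25·2.0 = -3.5472
R = v/ω = -0.5/-1.25 = 0.4000
x' = -1 + 0.4000·(sin -3.5472 − sin -1.0472) = -0.4958
y' = 0 − 0.4000·(cos -3.5472 − cos -1.0472) = 0.5675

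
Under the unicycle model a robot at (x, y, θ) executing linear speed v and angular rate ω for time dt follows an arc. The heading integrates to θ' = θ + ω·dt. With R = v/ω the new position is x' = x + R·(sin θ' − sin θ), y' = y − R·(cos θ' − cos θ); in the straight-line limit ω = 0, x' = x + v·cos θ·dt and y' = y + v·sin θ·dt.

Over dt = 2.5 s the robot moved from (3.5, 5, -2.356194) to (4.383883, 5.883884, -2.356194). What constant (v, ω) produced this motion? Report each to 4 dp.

v = -0.5000, ω = 0.0000

Δθ = -2.356194 − -2.356194 = 0.000000
ω = Δθ/dt = 0.000000/2.5 = 0.0000
ω = 0 → v = (Δx·cos θ + Δy·sin θ)/dt = -0.5000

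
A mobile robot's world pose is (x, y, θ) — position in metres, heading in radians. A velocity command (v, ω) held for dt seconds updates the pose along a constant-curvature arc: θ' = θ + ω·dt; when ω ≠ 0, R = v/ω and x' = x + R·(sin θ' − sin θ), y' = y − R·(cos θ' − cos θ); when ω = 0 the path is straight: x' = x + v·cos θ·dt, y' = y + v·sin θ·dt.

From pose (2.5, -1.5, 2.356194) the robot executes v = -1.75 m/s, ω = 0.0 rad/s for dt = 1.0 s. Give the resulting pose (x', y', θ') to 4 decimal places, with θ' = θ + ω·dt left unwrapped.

(3.7374, -2.7374, 2.3562)

θ' = 2.3562 + 0.0·1.0 = 2.3562
ω = 0 → straight: x' = 2.5 + -1.75·cos(2.3562)·1.0 = 3.7374
y' = -1.5 + -1.75·sin(2.3562)·1.0 = -2.7374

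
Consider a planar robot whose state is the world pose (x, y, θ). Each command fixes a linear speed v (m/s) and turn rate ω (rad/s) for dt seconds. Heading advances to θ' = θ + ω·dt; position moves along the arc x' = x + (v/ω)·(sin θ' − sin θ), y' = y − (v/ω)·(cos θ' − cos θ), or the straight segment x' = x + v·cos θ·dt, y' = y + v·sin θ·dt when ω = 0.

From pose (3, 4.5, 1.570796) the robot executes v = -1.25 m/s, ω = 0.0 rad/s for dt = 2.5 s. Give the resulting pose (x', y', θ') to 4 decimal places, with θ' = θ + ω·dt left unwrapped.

(3.0000, 1.3750, 1.5708)

θ' = 1.5708 + 0.0·2.5 = 1.5708
ω = 0 → straight: x' = 3 + -1.25·cos(1.5708)·2.5 = 3.0000
y' = 4.5 + -1.25·sin(1.5708)·2.5 = 1.3750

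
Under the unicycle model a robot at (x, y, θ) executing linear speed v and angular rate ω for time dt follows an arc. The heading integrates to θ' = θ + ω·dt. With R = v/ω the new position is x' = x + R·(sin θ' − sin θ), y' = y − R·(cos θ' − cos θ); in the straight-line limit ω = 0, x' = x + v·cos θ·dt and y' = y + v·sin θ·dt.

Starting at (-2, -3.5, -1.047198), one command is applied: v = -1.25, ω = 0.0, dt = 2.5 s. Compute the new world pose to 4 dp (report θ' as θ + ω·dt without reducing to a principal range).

(-3.5625, -0.7937, -1.0472)

θ' = -1.0472 + 0.0·2.5 = -1.0472
ω = 0 → straight: x' = -2 + -1.25·cos(-1.0472)·2.5 = -3.5625
y' = -3.5 + -1.25·sin(-1.0472)·2.5 = -0.7937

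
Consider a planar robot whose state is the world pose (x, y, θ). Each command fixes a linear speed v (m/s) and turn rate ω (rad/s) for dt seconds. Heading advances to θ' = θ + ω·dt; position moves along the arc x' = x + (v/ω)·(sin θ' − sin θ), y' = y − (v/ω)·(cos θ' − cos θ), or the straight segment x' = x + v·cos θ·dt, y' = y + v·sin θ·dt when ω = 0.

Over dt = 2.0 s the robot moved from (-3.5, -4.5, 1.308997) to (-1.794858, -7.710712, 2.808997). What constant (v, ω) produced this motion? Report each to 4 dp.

v = -2.0000, ω = 0.7500

Δθ = 2.808997 − 1.308997 = 1.500000
ω = Δθ/dt = 1.500000/2.0 = 0.7500
R = −Δy/(cos θ' − cos θ) = -2.6667
v = R·ω = -2.6667·0.7500 = -2.0000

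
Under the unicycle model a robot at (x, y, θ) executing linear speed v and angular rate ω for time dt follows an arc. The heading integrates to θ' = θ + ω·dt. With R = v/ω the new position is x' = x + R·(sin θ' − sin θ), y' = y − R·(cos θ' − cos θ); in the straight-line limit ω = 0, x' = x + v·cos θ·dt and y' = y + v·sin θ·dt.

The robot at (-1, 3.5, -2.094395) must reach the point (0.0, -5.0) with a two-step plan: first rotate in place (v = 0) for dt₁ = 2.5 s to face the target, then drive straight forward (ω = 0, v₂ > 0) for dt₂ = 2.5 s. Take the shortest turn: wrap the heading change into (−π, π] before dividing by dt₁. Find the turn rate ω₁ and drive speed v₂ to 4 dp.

heading to target = atan2(-5−3.5, 0−-1) = -1.4537
Δθ = wrap(-1.4537 − -2.0944) = 0.6407; ω₁ = Δθ/dt₁ = 0.2563
distance = √((0−-1)² + (-5−3.5)²) = 8.5586; v₂ = distance/dt₂ = 3.4234

ω₁ = 0.2563, v₂ = 3.4234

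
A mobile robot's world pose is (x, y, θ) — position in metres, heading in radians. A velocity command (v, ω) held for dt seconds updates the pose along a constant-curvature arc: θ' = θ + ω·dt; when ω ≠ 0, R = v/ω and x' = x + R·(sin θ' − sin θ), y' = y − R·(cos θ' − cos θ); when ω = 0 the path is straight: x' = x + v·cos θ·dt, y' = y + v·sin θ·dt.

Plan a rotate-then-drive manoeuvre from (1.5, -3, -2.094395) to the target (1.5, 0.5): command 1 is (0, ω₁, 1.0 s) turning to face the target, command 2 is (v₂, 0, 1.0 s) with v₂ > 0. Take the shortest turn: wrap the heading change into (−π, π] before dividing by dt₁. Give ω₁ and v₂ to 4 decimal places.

ω₁ = -2.6180, v₂ = 3.5000

heading to target = atan2(0.5−-3, 1.5−1.5) = 1.5708
Δθ = wrap(1.5708 − -2.0944) = -2.6180; ω₁ = Δθ/dt₁ = -2.6180
distance = √((1.5−1.5)² + (0.5−-3)²) = 3.5000; v₂ = distance/dt₂ = 3.5000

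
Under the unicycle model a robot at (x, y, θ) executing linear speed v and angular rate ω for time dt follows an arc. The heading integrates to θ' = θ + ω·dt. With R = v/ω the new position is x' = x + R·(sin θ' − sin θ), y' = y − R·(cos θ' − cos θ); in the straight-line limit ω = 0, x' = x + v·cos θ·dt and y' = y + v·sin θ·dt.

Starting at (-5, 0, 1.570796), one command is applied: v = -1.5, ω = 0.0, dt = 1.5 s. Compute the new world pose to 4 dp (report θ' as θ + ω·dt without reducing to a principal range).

θ' = 1.5708 + 0.0·1.5 = 1.5708
ω = 0 → straight: x' = -5 + -1.5·cos(1.5708)·1.5 = -5.0000
y' = 0 + -1.5·sin(1.5708)·1.5 = -2.2500

(-5.0000, -2.2500, 1.5708)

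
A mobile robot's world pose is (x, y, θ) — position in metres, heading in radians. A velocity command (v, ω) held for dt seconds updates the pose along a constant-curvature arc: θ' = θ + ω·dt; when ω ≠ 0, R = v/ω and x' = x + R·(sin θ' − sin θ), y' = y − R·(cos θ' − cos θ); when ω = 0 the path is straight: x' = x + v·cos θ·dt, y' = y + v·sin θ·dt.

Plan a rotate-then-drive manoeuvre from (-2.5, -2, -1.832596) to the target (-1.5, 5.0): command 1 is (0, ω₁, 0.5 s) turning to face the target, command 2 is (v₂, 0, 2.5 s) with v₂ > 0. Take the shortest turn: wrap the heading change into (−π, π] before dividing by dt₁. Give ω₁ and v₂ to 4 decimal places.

heading to target = atan2(5−-2, -1.5−-2.5) = 1.4289
Δθ = wrap(1.4289 − -1.8326) = -3.0217; ω₁ = Δθ/dt₁ = -6.0434
distance = √((-1.5−-2.5)² + (5−-2)²) = 7.0711; v₂ = distance/dt₂ = 2.8284

ω₁ = -6.0434, v₂ = 2.8284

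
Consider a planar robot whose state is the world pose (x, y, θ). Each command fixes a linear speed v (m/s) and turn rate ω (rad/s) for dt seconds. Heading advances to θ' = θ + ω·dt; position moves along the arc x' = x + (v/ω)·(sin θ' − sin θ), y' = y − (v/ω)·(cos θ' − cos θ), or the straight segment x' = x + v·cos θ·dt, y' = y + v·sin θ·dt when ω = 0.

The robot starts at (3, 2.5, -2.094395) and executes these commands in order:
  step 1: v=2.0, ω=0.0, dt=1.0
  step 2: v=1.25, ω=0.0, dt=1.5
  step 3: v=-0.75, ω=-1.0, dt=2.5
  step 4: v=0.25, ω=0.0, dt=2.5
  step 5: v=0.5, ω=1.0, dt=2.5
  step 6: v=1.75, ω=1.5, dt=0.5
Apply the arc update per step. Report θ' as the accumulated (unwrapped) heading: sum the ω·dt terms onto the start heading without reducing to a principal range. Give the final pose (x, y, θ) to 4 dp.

(1.3272, -1.1760, -1.3444)

step 1: θ'=-2.0944 (straight) → pose (2.0000, 0.7679, -2.0944)
step 2: θ'=-2.0944 (straight) → pose (1.0625, -0.8558, -2.0944)
step 3: θ'=-4.5944 (R=0.7500) → pose (2.4568, -1.1426, -4.5944)
step 4: θ'=-4.5944 (straight) → pose (2.3832, -0.5219, -4.5944)
step 5: θ'=-2.0944 (R=0.5000) → pose (1.4537, -0.3308, -2.0944)
step 6: θ'=-1.3444 (R=1.1667) → pose (1.3272, -1.1760, -1.3444)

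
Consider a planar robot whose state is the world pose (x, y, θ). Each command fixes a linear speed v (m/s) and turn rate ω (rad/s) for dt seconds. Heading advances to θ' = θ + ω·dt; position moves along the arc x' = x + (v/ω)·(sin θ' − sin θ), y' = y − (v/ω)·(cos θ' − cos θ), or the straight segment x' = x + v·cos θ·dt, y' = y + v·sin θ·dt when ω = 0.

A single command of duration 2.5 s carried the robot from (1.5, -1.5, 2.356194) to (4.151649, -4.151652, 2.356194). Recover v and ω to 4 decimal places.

Δθ = 2.356194 − 2.356194 = 0.000000
ω = Δθ/dt = 0.000000/2.5 = 0.0000
ω = 0 → v = (Δx·cos θ + Δy·sin θ)/dt = -1.5000

v = -1.5000, ω = 0.0000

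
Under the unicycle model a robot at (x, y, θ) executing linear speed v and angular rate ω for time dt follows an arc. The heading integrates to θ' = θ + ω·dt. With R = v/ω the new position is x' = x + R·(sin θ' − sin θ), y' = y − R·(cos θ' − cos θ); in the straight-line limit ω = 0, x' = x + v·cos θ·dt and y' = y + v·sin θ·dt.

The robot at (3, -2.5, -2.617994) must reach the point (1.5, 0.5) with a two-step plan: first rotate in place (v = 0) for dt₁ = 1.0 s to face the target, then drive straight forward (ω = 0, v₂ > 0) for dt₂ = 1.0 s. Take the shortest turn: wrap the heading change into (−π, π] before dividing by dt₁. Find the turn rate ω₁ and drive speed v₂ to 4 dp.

ω₁ = -1.6307, v₂ = 3.3541

heading to target = atan2(0.5−-2.5, 1.5−3) = 2.0344
Δθ = wrap(2.0344 − -2.6180) = -1.6307; ω₁ = Δθ/dt₁ = -1.6307
distance = √((1.5−3)² + (0.5−-2.5)²) = 3.3541; v₂ = distance/dt₂ = 3.3541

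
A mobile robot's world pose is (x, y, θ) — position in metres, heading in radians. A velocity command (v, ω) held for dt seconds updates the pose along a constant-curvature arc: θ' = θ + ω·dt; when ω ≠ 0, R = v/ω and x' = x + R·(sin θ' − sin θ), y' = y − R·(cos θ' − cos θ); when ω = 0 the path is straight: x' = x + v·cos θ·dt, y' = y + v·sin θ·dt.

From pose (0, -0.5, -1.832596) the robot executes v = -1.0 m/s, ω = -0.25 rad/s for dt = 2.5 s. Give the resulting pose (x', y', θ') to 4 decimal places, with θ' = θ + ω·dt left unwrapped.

θ' = -1.8326 + -0.25·2.5 = -2.4576
R = v/ω = -1.0/-0.25 = 4.0000
x' = 0 + 4.0000·(sin -2.4576 − sin -1.8326) = 1.3361
y' = -0.5 − 4.0000·(cos -2.4576 − cos -1.8326) = 1.5649

(1.3361, 1.5649, -2.4576)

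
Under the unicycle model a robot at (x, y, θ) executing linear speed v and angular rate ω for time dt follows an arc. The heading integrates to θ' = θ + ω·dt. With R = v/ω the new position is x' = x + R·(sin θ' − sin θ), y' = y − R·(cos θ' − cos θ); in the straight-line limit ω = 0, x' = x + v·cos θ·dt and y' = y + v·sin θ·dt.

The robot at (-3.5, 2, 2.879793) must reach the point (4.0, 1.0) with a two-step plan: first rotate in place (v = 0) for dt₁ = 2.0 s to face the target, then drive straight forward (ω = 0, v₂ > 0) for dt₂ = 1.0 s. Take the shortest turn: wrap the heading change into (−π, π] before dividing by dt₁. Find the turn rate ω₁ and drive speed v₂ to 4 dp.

heading to target = atan2(1−2, 4−-3.5) = -0.1326
Δθ = wrap(-0.1326 − 2.8798) = -3.0123; ω₁ = Δθ/dt₁ = -1.5062
distance = √((4−-3.5)² + (1−2)²) = 7.5664; v₂ = distance/dt₂ = 7.5664

ω₁ = -1.5062, v₂ = 7.5664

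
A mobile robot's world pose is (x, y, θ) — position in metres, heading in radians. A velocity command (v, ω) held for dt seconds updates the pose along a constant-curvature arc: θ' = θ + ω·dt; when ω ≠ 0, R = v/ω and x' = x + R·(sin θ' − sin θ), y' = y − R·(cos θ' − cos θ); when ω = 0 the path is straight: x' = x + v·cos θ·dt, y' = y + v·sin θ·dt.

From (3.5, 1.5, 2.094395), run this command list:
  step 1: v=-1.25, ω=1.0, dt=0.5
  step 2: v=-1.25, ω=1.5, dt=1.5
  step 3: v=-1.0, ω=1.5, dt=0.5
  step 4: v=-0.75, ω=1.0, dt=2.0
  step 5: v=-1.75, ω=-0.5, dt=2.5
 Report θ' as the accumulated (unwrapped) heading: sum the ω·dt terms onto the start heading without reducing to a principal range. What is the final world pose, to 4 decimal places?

step 1: θ'=2.5944 (R=-1.2500) → pose (3.9322, 1.0575, 2.5944)
step 2: θ'=4.8444 (R=-0.8333) → pose (5.1918, 1.8789, 4.8444)
step 3: θ'=5.5944 (R=-0.6667) → pose (4.9547, 2.3058, 5.5944)
step 4: θ'=7.5944 (R=-0.7500) → pose (3.7531, 1.9193, 7.5944)
step 5: θ'=6.3444 (R=3.5000) → pose (0.5845, -0.6758, 6.3444)

(0.5845, -0.6758, 6.3444)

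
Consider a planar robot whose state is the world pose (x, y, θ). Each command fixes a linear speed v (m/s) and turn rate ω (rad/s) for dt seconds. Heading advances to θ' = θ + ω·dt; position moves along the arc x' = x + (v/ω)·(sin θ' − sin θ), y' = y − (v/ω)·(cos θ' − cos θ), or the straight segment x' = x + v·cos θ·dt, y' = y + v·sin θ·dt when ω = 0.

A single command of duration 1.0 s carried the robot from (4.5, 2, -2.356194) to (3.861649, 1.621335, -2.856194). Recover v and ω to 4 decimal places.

v = 0.7500, ω = -0.5000

Δθ = -2.856194 − -2.356194 = -0.500000
ω = Δθ/dt = -0.500000/1.0 = -0.5000
R = Δx/(sin θ' − sin θ) = -1.5000
v = R·ω = -1.5000·-0.5000 = 0.7500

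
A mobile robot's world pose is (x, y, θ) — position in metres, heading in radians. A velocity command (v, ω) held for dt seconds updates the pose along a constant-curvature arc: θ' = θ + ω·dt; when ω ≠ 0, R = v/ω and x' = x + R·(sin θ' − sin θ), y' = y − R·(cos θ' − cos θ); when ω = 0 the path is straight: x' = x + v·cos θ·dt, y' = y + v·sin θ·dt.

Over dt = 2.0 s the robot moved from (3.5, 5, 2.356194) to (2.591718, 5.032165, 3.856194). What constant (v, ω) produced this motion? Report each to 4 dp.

Δθ = 3.856194 − 2.356194 = 1.500000
ω = Δθ/dt = 1.500000/2.0 = 0.7500
R = Δx/(sin θ' − sin θ) = 0.6667
v = R·ω = 0.6667·0.7500 = 0.5000

v = 0.5000, ω = 0.7500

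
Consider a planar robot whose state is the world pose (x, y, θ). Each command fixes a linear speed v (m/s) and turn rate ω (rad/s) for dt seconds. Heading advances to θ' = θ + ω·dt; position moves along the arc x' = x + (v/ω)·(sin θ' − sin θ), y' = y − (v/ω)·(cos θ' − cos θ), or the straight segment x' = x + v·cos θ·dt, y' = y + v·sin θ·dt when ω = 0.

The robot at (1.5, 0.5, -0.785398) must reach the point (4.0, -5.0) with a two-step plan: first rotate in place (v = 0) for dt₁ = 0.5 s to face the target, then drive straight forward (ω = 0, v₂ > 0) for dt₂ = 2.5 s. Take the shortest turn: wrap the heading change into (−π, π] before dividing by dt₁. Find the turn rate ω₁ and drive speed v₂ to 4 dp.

ω₁ = -0.7175, v₂ = 2.4166

heading to target = atan2(-5−0.5, 4−1.5) = -1.1442
Δθ = wrap(-1.1442 − -0.7854) = -0.3588; ω₁ = Δθ/dt₁ = -0.7175
distance = √((4−1.5)² + (-5−0.5)²) = 6.0415; v₂ = distance/dt₂ = 2.4166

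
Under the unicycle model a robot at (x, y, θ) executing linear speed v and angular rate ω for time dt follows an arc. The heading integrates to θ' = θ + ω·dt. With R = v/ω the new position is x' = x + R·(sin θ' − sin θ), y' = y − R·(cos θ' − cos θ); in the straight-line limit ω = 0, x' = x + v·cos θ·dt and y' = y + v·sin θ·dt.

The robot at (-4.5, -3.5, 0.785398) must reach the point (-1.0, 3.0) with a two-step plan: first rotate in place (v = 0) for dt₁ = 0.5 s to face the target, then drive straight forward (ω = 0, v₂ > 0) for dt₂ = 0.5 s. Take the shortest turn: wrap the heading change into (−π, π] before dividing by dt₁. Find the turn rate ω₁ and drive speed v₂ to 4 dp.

heading to target = atan2(3−-3.5, -1−-4.5) = 1.0769
Δθ = wrap(1.0769 − 0.7854) = 0.2915; ω₁ = Δθ/dt₁ = 0.5829
distance = √((-1−-4.5)² + (3−-3.5)²) = 7.3824; v₂ = distance/dt₂ = 14.7648

ω₁ = 0.5829, v₂ = 14.7648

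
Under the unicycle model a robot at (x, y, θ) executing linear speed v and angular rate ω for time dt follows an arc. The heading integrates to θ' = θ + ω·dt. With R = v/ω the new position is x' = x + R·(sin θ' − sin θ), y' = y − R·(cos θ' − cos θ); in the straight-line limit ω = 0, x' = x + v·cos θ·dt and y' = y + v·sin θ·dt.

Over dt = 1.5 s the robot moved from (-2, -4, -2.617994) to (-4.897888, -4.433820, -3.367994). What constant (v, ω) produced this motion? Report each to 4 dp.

Δθ = -3.367994 − -2.617994 = -0.750000
ω = Δθ/dt = -0.750000/1.5 = -0.5000
R = Δx/(sin θ' − sin θ) = -4.0000
v = R·ω = -4.0000·-0.5000 = 2.0000

v = 2.0000, ω = -0.5000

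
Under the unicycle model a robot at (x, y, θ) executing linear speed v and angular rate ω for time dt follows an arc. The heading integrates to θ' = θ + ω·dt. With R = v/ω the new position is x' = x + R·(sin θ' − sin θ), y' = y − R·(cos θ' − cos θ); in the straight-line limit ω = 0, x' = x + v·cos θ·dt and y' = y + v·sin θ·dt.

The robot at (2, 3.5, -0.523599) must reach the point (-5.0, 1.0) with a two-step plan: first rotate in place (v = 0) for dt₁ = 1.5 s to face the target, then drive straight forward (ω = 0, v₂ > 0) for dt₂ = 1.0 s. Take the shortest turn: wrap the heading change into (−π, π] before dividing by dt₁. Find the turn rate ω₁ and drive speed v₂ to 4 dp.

heading to target = atan2(1−3.5, -5−2) = -2.7986
Δθ = wrap(-2.7986 − -0.5236) = -2.2750; ω₁ = Δθ/dt₁ = -1.5166
distance = √((-5−2)² + (1−3.5)²) = 7.4330; v₂ = distance/dt₂ = 7.4330

ω₁ = -1.5166, v₂ = 7.4330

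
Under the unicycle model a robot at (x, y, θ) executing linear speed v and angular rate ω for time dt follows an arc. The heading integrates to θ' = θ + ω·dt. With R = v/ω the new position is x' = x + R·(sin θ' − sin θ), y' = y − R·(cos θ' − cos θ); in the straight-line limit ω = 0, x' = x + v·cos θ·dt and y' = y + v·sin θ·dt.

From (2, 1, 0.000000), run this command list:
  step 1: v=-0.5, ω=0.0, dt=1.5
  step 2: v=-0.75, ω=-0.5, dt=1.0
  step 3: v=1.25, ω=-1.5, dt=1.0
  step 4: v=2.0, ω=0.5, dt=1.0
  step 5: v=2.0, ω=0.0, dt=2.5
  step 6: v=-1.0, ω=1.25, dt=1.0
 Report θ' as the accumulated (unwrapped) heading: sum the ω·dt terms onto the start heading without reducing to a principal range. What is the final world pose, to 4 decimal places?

step 1: θ'=0.0000 (straight) → pose (1.2500, 1.0000, 0.0000)
step 2: θ'=-0.5000 (R=1.5000) → pose (0.5309, 1.1836, -0.5000)
step 3: θ'=-2.0000 (R=-0.8333) → pose (0.8891, 0.1055, -2.0000)
step 4: θ'=-1.5000 (R=4.0000) → pose (0.5363, -1.8420, -1.5000)
step 5: θ'=-1.5000 (straight) → pose (0.8900, -6.8295, -1.5000)
step 6: θ'=-0.2500 (R=-0.8000) → pose (0.2899, -6.1110, -0.2500)

(0.2899, -6.1110, -0.2500)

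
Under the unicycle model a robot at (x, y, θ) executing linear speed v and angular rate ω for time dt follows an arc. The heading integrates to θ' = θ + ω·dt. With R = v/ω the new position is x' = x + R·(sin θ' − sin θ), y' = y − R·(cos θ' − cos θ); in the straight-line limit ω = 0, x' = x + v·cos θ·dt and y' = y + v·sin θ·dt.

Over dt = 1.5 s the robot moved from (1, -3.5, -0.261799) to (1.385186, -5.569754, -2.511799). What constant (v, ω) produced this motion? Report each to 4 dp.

v = 1.7500, ω = -1.5000

Δθ = -2.511799 − -0.261799 = -2.250000
ω = Δθ/dt = -2.250000/1.5 = -1.5000
R = −Δy/(cos θ' − cos θ) = -1.1667
v = R·ω = -1.1667·-1.5000 = 1.7500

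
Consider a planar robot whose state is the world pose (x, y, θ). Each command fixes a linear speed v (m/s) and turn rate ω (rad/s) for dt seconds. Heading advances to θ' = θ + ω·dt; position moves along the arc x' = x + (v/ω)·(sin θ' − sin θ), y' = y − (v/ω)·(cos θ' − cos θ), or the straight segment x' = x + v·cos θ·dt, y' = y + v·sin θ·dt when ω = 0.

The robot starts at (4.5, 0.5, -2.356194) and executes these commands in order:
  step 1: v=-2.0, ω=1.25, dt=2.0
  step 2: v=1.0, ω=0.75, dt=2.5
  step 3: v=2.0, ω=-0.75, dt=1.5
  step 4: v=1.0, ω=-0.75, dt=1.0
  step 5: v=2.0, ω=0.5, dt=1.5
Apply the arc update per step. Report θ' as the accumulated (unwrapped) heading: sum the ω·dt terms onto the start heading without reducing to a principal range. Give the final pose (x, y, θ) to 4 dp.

(7.8677, 9.8749, 0.8938)

step 1: θ'=0.1438 (R=-1.6000) → pose (3.1393, 3.2149, 0.1438)
step 2: θ'=2.0188 (R=1.3333) → pose (4.1500, 5.1120, 2.0188)
step 3: θ'=0.8938 (R=-2.6667) → pose (4.4749, 7.9376, 0.8938)
step 4: θ'=0.1438 (R=-1.3333) → pose (5.3231, 8.4220, 0.1438)
step 5: θ'=0.8938 (R=4.0000) → pose (7.8677, 9.8749, 0.8938)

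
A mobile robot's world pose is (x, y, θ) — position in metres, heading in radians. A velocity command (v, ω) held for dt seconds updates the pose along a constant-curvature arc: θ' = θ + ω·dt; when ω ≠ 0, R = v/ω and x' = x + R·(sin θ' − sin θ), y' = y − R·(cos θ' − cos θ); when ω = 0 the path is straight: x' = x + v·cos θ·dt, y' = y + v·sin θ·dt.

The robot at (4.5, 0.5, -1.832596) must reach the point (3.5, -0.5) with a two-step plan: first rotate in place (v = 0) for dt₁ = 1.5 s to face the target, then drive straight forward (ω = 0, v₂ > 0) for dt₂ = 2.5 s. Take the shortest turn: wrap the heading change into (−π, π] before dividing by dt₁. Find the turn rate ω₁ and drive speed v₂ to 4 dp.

ω₁ = -0.3491, v₂ = 0.5657

heading to target = atan2(-0.5−0.5, 3.5−4.5) = -2.3562
Δθ = wrap(-2.3562 − -1.8326) = -0.5236; ω₁ = Δθ/dt₁ = -0.3491
distance = √((3.5−4.5)² + (-0.5−0.5)²) = 1.4142; v₂ = distance/dt₂ = 0.5657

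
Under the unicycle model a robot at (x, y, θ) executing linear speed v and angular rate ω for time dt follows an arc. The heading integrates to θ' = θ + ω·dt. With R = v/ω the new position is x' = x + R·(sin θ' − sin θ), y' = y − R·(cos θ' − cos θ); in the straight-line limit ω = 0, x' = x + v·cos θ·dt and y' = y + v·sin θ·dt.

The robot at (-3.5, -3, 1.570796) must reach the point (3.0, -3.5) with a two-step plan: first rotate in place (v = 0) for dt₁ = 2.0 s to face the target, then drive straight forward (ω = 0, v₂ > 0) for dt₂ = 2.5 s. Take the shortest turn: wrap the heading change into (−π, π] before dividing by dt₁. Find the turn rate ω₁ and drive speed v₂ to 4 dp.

heading to target = atan2(-3.5−-3, 3−-3.5) = -0.0768
Δθ = wrap(-0.0768 − 1.5708) = -1.6476; ω₁ = Δθ/dt₁ = -0.8238
distance = √((3−-3.5)² + (-3.5−-3)²) = 6.5192; v₂ = distance/dt₂ = 2.6077

ω₁ = -0.8238, v₂ = 2.6077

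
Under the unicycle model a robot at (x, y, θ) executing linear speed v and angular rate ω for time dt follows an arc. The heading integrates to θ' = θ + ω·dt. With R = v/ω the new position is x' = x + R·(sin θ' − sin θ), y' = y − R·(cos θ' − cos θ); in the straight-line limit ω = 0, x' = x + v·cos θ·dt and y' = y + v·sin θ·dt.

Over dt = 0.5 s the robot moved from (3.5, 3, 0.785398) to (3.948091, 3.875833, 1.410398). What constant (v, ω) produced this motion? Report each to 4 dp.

Δθ = 1.410398 − 0.785398 = 0.625000
ω = Δθ/dt = 0.625000/0.5 = 1.2500
R = −Δy/(cos θ' − cos θ) = 1.6000
v = R·ω = 1.6000·1.2500 = 2.0000

v = 2.0000, ω = 1.2500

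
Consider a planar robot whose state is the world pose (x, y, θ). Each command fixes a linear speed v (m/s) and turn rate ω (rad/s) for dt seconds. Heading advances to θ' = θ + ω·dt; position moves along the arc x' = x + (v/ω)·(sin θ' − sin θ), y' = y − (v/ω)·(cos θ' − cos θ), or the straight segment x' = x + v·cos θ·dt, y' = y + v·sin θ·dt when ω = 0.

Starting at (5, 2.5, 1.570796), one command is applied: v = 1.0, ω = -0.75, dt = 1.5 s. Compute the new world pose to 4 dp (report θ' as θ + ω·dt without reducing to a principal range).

(5.7584, 3.7030, 0.4458)

θ' = 1.5708 + -0.75·1.5 = 0.4458
R = v/ω = 1.0/-0.75 = -1.3333
x' = 5 + -1.3333·(sin 0.4458 − sin 1.5708) = 5.7584
y' = 2.5 − -1.3333·(cos 0.4458 − cos 1.5708) = 3.7030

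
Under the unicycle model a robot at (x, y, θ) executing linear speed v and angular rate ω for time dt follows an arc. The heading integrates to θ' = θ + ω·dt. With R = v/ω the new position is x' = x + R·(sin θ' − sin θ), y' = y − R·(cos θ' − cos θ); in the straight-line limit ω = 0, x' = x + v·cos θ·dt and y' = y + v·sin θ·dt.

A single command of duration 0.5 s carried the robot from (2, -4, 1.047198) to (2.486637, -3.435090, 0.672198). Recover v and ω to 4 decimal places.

v = 1.5000, ω = -0.7500

Δθ = 0.672198 − 1.047198 = -0.375000
ω = Δθ/dt = -0.375000/0.5 = -0.7500
R = −Δy/(cos θ' − cos θ) = -2.0000
v = R·ω = -2.0000·-0.7500 = 1.5000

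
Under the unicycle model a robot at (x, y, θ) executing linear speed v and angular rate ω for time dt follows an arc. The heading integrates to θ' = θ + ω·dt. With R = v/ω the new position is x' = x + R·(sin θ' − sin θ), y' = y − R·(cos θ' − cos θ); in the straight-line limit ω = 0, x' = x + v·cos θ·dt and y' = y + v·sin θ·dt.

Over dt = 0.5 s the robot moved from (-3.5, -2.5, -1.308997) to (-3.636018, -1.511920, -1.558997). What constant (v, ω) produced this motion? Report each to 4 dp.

v = -2.0000, ω = -0.5000

Δθ = -1.558997 − -1.308997 = -0.250000
ω = Δθ/dt = -0.250000/0.5 = -0.5000
R = −Δy/(cos θ' − cos θ) = 4.0000
v = R·ω = 4.0000·-0.5000 = -2.0000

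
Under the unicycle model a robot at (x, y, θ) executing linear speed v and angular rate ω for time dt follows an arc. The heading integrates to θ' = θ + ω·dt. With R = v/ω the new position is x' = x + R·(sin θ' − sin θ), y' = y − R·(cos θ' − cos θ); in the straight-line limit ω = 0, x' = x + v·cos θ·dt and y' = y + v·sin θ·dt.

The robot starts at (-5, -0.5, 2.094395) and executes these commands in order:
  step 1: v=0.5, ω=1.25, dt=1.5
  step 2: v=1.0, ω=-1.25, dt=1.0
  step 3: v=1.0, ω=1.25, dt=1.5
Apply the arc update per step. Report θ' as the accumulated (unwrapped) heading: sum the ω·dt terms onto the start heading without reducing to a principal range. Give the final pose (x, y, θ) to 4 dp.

step 1: θ'=3.9694 (R=0.4000) → pose (-5.6410, -0.4294, 3.9694)
step 2: θ'=2.7194 (R=-0.8000) → pose (-6.5580, -0.6180, 2.7194)
step 3: θ'=4.5944 (R=0.8000) → pose (-7.6802, -1.2535, 4.5944)

(-7.6802, -1.2535, 4.5944)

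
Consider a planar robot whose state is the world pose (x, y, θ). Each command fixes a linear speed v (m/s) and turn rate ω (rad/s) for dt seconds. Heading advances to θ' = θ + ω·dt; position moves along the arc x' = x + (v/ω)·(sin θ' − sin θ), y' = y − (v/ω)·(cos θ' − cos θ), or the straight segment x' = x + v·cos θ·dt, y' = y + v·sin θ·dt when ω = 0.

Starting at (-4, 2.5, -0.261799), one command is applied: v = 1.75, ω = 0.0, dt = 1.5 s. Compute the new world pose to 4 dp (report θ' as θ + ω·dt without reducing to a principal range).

θ' = -0.2618 + 0.0·1.5 = -0.2618
ω = 0 → straight: x' = -4 + 1.75·cos(-0.2618)·1.5 = -1.4644
y' = 2.5 + 1.75·sin(-0.2618)·1.5 = 1.8206

(-1.4644, 1.8206, -0.2618)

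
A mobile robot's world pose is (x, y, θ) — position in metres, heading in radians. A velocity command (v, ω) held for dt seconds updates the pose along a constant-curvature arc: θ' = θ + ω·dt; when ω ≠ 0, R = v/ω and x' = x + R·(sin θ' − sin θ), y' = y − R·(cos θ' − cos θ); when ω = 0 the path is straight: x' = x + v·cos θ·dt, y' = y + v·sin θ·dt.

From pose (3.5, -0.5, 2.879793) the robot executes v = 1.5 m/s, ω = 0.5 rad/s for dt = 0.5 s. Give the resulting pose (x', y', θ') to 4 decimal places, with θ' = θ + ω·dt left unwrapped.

θ' = 2.8798 + 0.5·0.5 = 3.1298
R = v/ω = 1.5/0.5 = 3.0000
x' = 3.5 + 3.0000·(sin 3.1298 − sin 2.8798) = 2.7589
y' = -0.5 − 3.0000·(cos 3.1298 − cos 2.8798) = -0.3980

(2.7589, -0.3980, 3.1298)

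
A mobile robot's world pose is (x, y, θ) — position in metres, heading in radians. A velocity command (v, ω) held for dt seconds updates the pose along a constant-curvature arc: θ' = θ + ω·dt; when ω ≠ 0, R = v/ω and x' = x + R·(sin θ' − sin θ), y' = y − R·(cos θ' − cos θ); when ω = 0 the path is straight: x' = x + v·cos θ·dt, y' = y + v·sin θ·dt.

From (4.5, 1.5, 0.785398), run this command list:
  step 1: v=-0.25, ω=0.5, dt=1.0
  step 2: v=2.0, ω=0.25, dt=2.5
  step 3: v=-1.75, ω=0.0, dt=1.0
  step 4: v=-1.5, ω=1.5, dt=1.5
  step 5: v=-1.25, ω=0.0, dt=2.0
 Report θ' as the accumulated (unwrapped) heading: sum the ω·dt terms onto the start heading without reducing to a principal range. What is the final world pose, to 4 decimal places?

(7.9288, 6.4918, 4.1604)

step 1: θ'=1.2854 (R=-0.5000) → pose (4.3738, 1.2872, 1.2854)
step 2: θ'=1.9104 (R=8.0000) → pose (4.2405, 6.2044, 1.9104)
step 3: θ'=1.9104 (straight) → pose (4.8234, 4.5544, 1.9104)
step 4: θ'=4.1604 (R=-1.0000) → pose (6.6178, 4.3631, 4.1604)
step 5: θ'=4.1604 (straight) → pose (7.9288, 6.4918, 4.1604)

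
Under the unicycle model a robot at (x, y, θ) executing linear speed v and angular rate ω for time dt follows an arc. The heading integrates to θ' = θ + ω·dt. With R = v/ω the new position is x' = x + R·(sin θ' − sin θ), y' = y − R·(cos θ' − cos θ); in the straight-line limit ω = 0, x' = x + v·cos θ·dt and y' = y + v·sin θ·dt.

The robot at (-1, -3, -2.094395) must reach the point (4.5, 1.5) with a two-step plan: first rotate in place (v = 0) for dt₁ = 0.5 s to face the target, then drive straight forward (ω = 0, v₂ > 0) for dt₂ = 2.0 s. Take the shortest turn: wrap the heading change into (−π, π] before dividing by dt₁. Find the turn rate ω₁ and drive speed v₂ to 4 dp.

heading to target = atan2(1.5−-3, 4.5−-1) = 0.6857
Δθ = wrap(0.6857 − -2.0944) = 2.7801; ω₁ = Δθ/dt₁ = 5.5602
distance = √((4.5−-1)² + (1.5−-3)²) = 7.1063; v₂ = distance/dt₂ = 3.5532

ω₁ = 5.5602, v₂ = 3.5532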